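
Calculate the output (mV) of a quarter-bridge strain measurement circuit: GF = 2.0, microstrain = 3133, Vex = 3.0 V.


Quarter bridge output: Vout = (GF * epsilon * Vex) / 4.
Vout = (2.0 * 3133e-6 * 3.0) / 4
Vout = 0.018798 / 4 V
Vout = 0.0046995 V = 4.6995 mV

4.6995 mV


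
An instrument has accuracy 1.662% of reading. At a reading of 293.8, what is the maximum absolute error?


Absolute error = (accuracy% / 100) * reading.
Error = (1.662 / 100) * 293.8
Error = 0.01662 * 293.8
Error = 4.883

4.883


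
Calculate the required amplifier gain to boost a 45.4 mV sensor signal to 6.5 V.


Gain = Vout / Vin (converting to same units).
G = 6.5 V / 45.4 mV
G = 6500.0 mV / 45.4 mV
G = 143.17

143.17


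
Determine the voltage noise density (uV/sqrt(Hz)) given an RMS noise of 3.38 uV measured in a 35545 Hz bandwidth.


Noise spectral density = Vrms / sqrt(BW).
NSD = 3.38 / sqrt(35545)
NSD = 3.38 / 188.5338
NSD = 0.0179 uV/sqrt(Hz)

0.0179 uV/sqrt(Hz)


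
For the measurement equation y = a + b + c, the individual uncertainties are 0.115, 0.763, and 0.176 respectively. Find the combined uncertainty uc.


For a sum of independent quantities, uc = sqrt(u1^2 + u2^2 + u3^2).
uc = sqrt(0.115^2 + 0.763^2 + 0.176^2)
uc = sqrt(0.013225 + 0.582169 + 0.030976)
uc = 0.7914

0.7914


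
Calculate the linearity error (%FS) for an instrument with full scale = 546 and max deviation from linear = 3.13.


Linearity error = (max deviation / full scale) * 100%.
Linearity = (3.13 / 546) * 100
Linearity = 0.573 %FS

0.573 %FS


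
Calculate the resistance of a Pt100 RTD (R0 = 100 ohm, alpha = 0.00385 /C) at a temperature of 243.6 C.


The RTD equation: Rt = R0 * (1 + alpha * T).
Rt = 100 * (1 + 0.00385 * 243.6)
Rt = 100 * (1 + 0.93786)
Rt = 100 * 1.93786
Rt = 193.786 ohm

193.786 ohm


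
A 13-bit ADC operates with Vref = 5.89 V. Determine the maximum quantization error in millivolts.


The maximum quantization error is +/- LSB/2.
LSB = Vref / 2^n = 5.89 / 8192 = 0.00071899 V
Max error = LSB / 2 = 0.00071899 / 2 = 0.0003595 V
Max error = 0.3595 mV

0.3595 mV


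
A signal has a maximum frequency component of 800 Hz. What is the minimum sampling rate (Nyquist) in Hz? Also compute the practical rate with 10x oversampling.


By Nyquist theorem, fs_min = 2 * fmax.
fs_min = 2 * 800 = 1600 Hz
Practical rate = 10 * fs_min = 10 * 1600 = 16000 Hz

fs_min = 1600 Hz, fs_practical = 16000 Hz


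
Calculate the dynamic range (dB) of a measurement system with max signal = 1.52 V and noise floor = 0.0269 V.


Dynamic range = 20 * log10(Vmax / Vnoise).
DR = 20 * log10(1.52 / 0.0269)
DR = 20 * log10(56.51)
DR = 35.04 dB

35.04 dB


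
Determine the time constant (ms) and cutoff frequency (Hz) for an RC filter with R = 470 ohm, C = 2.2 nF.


Time constant: tau = R * C.
tau = 470 * 2.20e-09 = 1.034e-06 s
tau = 0.001 ms
Cutoff frequency: fc = 1 / (2*pi*R*C).
fc = 1 / (2*pi*1.034e-06) = 153921.61 Hz

tau = 0.001 ms, fc = 153921.61 Hz


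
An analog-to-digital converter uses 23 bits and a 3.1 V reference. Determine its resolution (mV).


The resolution (LSB) of an ADC is Vref / 2^n.
LSB = 3.1 / 2^23
LSB = 3.1 / 8388608
LSB = 3.7e-07 V = 0.00036955 mV

0.00036955 mV


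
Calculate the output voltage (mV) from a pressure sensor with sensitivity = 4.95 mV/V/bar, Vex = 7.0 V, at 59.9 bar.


Output = sensitivity * Vex * P.
Vout = 4.95 * 7.0 * 59.9
Vout = 34.65 * 59.9
Vout = 2075.53 mV

2075.53 mV


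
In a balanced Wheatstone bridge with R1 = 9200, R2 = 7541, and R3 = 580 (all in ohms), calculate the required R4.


At balance: R1*R4 = R2*R3, so R4 = R2*R3/R1.
R4 = 7541 * 580 / 9200
R4 = 4373780 / 9200
R4 = 475.41 ohm

475.41 ohm


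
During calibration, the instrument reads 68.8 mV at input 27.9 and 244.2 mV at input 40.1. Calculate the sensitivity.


Sensitivity = (y2 - y1) / (x2 - x1).
S = (244.2 - 68.8) / (40.1 - 27.9)
S = 175.4 / 12.2
S = 14.377 mV/unit

14.377 mV/unit


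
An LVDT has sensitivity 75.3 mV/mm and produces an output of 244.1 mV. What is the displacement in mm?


Displacement = Vout / sensitivity.
d = 244.1 / 75.3
d = 3.242 mm

3.242 mm


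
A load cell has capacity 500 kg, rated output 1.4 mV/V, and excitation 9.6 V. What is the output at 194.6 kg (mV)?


Vout = rated_output * Vex * (load / capacity).
Vout = 1.4 * 9.6 * (194.6 / 500)
Vout = 1.4 * 9.6 * 0.3892
Vout = 5.231 mV

5.231 mV


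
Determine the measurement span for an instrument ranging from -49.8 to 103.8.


Span = upper range - lower range.
Span = 103.8 - (-49.8)
Span = 153.6

153.6


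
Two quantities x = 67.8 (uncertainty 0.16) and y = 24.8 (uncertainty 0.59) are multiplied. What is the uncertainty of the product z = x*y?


For a product z = x*y, the relative uncertainty is:
uz/z = sqrt((ux/x)^2 + (uy/y)^2)
Relative uncertainties: ux/x = 0.16/67.8 = 0.00236
uy/y = 0.59/24.8 = 0.02379
z = 67.8 * 24.8 = 1681.4
uz = 1681.4 * sqrt(0.00236^2 + 0.02379^2) = 40.198

40.198


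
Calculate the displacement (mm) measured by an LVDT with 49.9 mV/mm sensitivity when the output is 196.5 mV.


Displacement = Vout / sensitivity.
d = 196.5 / 49.9
d = 3.938 mm

3.938 mm


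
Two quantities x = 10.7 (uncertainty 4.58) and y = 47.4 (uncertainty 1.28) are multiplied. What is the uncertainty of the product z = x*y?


For a product z = x*y, the relative uncertainty is:
uz/z = sqrt((ux/x)^2 + (uy/y)^2)
Relative uncertainties: ux/x = 4.58/10.7 = 0.428037
uy/y = 1.28/47.4 = 0.027004
z = 10.7 * 47.4 = 507.2
uz = 507.2 * sqrt(0.428037^2 + 0.027004^2) = 217.524

217.524


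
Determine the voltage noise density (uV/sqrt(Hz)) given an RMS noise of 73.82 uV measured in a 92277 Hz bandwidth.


Noise spectral density = Vrms / sqrt(BW).
NSD = 73.82 / sqrt(92277)
NSD = 73.82 / 303.7713
NSD = 0.243 uV/sqrt(Hz)

0.243 uV/sqrt(Hz)


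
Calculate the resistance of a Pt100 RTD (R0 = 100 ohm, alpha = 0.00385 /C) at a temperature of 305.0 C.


The RTD equation: Rt = R0 * (1 + alpha * T).
Rt = 100 * (1 + 0.00385 * 305.0)
Rt = 100 * (1 + 1.17425)
Rt = 100 * 2.17425
Rt = 217.425 ohm

217.425 ohm


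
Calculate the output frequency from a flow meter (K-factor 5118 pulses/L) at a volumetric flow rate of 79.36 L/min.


Frequency = K * Q / 60 (converting L/min to L/s).
f = 5118 * 79.36 / 60
f = 406164.48 / 60
f = 6769.41 Hz

6769.41 Hz


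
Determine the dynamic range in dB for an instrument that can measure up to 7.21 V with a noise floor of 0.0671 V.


Dynamic range = 20 * log10(Vmax / Vnoise).
DR = 20 * log10(7.21 / 0.0671)
DR = 20 * log10(107.45)
DR = 40.62 dB

40.62 dB


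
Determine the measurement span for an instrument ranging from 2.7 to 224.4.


Span = upper range - lower range.
Span = 224.4 - (2.7)
Span = 221.7

221.7


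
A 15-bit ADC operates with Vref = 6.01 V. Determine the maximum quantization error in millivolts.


The maximum quantization error is +/- LSB/2.
LSB = Vref / 2^n = 6.01 / 32768 = 0.00018341 V
Max error = LSB / 2 = 0.00018341 / 2 = 9.171e-05 V
Max error = 0.0917 mV

0.0917 mV


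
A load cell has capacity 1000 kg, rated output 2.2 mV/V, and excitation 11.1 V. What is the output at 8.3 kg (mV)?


Vout = rated_output * Vex * (load / capacity).
Vout = 2.2 * 11.1 * (8.3 / 1000)
Vout = 2.2 * 11.1 * 0.0083
Vout = 0.203 mV

0.203 mV


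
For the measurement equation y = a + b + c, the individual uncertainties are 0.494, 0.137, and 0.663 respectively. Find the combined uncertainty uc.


For a sum of independent quantities, uc = sqrt(u1^2 + u2^2 + u3^2).
uc = sqrt(0.494^2 + 0.137^2 + 0.663^2)
uc = sqrt(0.244036 + 0.018769 + 0.439569)
uc = 0.8381

0.8381


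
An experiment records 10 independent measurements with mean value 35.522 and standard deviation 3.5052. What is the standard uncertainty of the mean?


The standard uncertainty for Type A evaluation is u = s / sqrt(n).
u = 3.5052 / sqrt(10)
u = 3.5052 / 3.1623
u = 1.1084

1.1084


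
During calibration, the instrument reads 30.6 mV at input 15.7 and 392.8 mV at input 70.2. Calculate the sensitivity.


Sensitivity = (y2 - y1) / (x2 - x1).
S = (392.8 - 30.6) / (70.2 - 15.7)
S = 362.2 / 54.5
S = 6.6459 mV/unit

6.6459 mV/unit


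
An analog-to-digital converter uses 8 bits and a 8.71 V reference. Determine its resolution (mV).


The resolution (LSB) of an ADC is Vref / 2^n.
LSB = 8.71 / 2^8
LSB = 8.71 / 256
LSB = 0.03402344 V = 34.0234375 mV

34.0234375 mV


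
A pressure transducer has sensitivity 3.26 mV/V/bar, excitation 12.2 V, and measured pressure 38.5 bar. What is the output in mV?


Output = sensitivity * Vex * P.
Vout = 3.26 * 12.2 * 38.5
Vout = 39.772 * 38.5
Vout = 1531.22 mV

1531.22 mV


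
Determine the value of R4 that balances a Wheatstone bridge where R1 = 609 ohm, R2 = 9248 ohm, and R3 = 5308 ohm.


At balance: R1*R4 = R2*R3, so R4 = R2*R3/R1.
R4 = 9248 * 5308 / 609
R4 = 49088384 / 609
R4 = 80604.9 ohm

80604.9 ohm


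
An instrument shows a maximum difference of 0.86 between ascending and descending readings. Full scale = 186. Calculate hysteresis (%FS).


Hysteresis = (max difference / full scale) * 100%.
H = (0.86 / 186) * 100
H = 0.462 %FS

0.462 %FS


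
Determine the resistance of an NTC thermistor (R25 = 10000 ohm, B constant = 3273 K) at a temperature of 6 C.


NTC thermistor equation: Rt = R25 * exp(B * (1/T - 1/T25)).
T in Kelvin: 279.15 K, T25 = 298.15 K
1/T - 1/T25 = 1/279.15 - 1/298.15 = 0.00022829
B * (1/T - 1/T25) = 3273 * 0.00022829 = 0.7472
Rt = 10000 * exp(0.7472) = 21110.5 ohm

21110.5 ohm


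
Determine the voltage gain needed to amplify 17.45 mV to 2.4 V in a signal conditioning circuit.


Gain = Vout / Vin (converting to same units).
G = 2.4 V / 17.45 mV
G = 2400.0 mV / 17.45 mV
G = 137.54

137.54


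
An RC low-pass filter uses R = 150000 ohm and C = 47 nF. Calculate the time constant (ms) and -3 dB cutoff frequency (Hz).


Time constant: tau = R * C.
tau = 150000 * 4.70e-08 = 0.00705 s
tau = 7.05 ms
Cutoff frequency: fc = 1 / (2*pi*R*C).
fc = 1 / (2*pi*0.00705) = 22.58 Hz

tau = 7.05 ms, fc = 22.58 Hz


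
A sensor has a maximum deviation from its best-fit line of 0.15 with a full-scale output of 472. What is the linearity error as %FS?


Linearity error = (max deviation / full scale) * 100%.
Linearity = (0.15 / 472) * 100
Linearity = 0.032 %FS

0.032 %FS


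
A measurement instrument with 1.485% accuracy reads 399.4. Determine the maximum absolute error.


Absolute error = (accuracy% / 100) * reading.
Error = (1.485 / 100) * 399.4
Error = 0.01485 * 399.4
Error = 5.9311

5.9311


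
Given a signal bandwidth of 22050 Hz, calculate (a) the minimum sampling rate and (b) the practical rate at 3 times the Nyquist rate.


By Nyquist theorem, fs_min = 2 * fmax.
fs_min = 2 * 22050 = 44100 Hz
Practical rate = 3 * fs_min = 3 * 44100 = 132300 Hz

fs_min = 44100 Hz, fs_practical = 132300 Hz


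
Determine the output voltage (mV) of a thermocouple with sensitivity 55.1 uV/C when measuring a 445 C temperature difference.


The thermocouple output V = sensitivity * dT.
V = 55.1 uV/C * 445 C
V = 24519.5 uV
V = 24.52 mV

24.52 mV


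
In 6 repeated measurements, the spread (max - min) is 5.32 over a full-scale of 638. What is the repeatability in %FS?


Repeatability = (spread / full scale) * 100%.
R = (5.32 / 638) * 100
R = 0.834 %FS

0.834 %FS


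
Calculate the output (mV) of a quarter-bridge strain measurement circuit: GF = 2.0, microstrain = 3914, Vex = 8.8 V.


Quarter bridge output: Vout = (GF * epsilon * Vex) / 4.
Vout = (2.0 * 3914e-6 * 8.8) / 4
Vout = 0.0688864 / 4 V
Vout = 0.0172216 V = 17.2216 mV

17.2216 mV


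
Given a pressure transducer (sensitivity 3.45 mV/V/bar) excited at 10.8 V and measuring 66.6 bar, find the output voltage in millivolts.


Output = sensitivity * Vex * P.
Vout = 3.45 * 10.8 * 66.6
Vout = 37.26 * 66.6
Vout = 2481.52 mV

2481.52 mV


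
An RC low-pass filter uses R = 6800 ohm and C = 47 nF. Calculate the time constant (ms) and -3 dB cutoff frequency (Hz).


Time constant: tau = R * C.
tau = 6800 * 4.70e-08 = 0.0003196 s
tau = 0.3196 ms
Cutoff frequency: fc = 1 / (2*pi*R*C).
fc = 1 / (2*pi*0.0003196) = 497.98 Hz

tau = 0.3196 ms, fc = 497.98 Hz


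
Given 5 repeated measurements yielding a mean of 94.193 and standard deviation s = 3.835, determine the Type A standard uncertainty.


The standard uncertainty for Type A evaluation is u = s / sqrt(n).
u = 3.835 / sqrt(5)
u = 3.835 / 2.2361
u = 1.7151

1.7151


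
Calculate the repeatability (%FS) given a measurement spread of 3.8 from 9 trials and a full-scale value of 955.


Repeatability = (spread / full scale) * 100%.
R = (3.8 / 955) * 100
R = 0.398 %FS

0.398 %FS


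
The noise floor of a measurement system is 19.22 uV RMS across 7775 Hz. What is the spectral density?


Noise spectral density = Vrms / sqrt(BW).
NSD = 19.22 / sqrt(7775)
NSD = 19.22 / 88.176
NSD = 0.218 uV/sqrt(Hz)

0.218 uV/sqrt(Hz)


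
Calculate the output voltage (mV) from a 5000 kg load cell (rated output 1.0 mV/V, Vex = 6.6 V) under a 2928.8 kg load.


Vout = rated_output * Vex * (load / capacity).
Vout = 1.0 * 6.6 * (2928.8 / 5000)
Vout = 1.0 * 6.6 * 0.58576
Vout = 3.866 mV

3.866 mV


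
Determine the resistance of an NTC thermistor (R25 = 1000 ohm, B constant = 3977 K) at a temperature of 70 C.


NTC thermistor equation: Rt = R25 * exp(B * (1/T - 1/T25)).
T in Kelvin: 343.15 K, T25 = 298.15 K
1/T - 1/T25 = 1/343.15 - 1/298.15 = -0.00043984
B * (1/T - 1/T25) = 3977 * -0.00043984 = -1.7492
Rt = 1000 * exp(-1.7492) = 173.9 ohm

173.9 ohm


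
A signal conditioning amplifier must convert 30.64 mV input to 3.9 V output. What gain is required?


Gain = Vout / Vin (converting to same units).
G = 3.9 V / 30.64 mV
G = 3900.0 mV / 30.64 mV
G = 127.28

127.28


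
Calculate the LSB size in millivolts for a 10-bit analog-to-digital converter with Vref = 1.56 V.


The resolution (LSB) of an ADC is Vref / 2^n.
LSB = 1.56 / 2^10
LSB = 1.56 / 1024
LSB = 0.00152344 V = 1.5234375 mV

1.5234375 mV


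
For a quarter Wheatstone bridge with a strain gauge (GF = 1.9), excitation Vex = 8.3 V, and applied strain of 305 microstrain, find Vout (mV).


Quarter bridge output: Vout = (GF * epsilon * Vex) / 4.
Vout = (1.9 * 305e-6 * 8.3) / 4
Vout = 0.00480985 / 4 V
Vout = 0.00120246 V = 1.2025 mV

1.2025 mV


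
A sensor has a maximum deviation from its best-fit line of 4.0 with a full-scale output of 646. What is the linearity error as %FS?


Linearity error = (max deviation / full scale) * 100%.
Linearity = (4.0 / 646) * 100
Linearity = 0.619 %FS

0.619 %FS


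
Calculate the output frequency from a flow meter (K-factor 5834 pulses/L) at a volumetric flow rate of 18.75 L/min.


Frequency = K * Q / 60 (converting L/min to L/s).
f = 5834 * 18.75 / 60
f = 109387.5 / 60
f = 1823.12 Hz

1823.12 Hz


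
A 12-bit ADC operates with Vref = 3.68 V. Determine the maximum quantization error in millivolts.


The maximum quantization error is +/- LSB/2.
LSB = Vref / 2^n = 3.68 / 4096 = 0.00089844 V
Max error = LSB / 2 = 0.00089844 / 2 = 0.00044922 V
Max error = 0.4492 mV

0.4492 mV


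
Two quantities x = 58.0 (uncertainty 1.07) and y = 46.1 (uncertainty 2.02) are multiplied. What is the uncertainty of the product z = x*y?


For a product z = x*y, the relative uncertainty is:
uz/z = sqrt((ux/x)^2 + (uy/y)^2)
Relative uncertainties: ux/x = 1.07/58.0 = 0.018448
uy/y = 2.02/46.1 = 0.043818
z = 58.0 * 46.1 = 2673.8
uz = 2673.8 * sqrt(0.018448^2 + 0.043818^2) = 127.12

127.12


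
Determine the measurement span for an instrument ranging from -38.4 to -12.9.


Span = upper range - lower range.
Span = -12.9 - (-38.4)
Span = 25.5

25.5


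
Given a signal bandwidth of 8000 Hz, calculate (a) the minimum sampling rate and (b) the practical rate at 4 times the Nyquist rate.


By Nyquist theorem, fs_min = 2 * fmax.
fs_min = 2 * 8000 = 16000 Hz
Practical rate = 4 * fs_min = 4 * 16000 = 64000 Hz

fs_min = 16000 Hz, fs_practical = 64000 Hz


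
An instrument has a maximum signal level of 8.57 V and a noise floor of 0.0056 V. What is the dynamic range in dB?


Dynamic range = 20 * log10(Vmax / Vnoise).
DR = 20 * log10(8.57 / 0.0056)
DR = 20 * log10(1530.36)
DR = 63.7 dB

63.7 dB


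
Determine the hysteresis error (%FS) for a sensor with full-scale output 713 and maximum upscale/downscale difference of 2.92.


Hysteresis = (max difference / full scale) * 100%.
H = (2.92 / 713) * 100
H = 0.41 %FS

0.41 %FS


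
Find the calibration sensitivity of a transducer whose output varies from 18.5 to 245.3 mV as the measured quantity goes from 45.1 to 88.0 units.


Sensitivity = (y2 - y1) / (x2 - x1).
S = (245.3 - 18.5) / (88.0 - 45.1)
S = 226.8 / 42.9
S = 5.2867 mV/unit

5.2867 mV/unit


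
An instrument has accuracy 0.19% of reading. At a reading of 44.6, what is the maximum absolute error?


Absolute error = (accuracy% / 100) * reading.
Error = (0.19 / 100) * 44.6
Error = 0.0019 * 44.6
Error = 0.0847

0.0847


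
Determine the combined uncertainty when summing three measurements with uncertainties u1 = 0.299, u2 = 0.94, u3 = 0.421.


For a sum of independent quantities, uc = sqrt(u1^2 + u2^2 + u3^2).
uc = sqrt(0.299^2 + 0.94^2 + 0.421^2)
uc = sqrt(0.089401 + 0.8836 + 0.177241)
uc = 1.0725

1.0725


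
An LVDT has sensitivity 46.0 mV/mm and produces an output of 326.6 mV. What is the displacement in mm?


Displacement = Vout / sensitivity.
d = 326.6 / 46.0
d = 7.1 mm

7.1 mm


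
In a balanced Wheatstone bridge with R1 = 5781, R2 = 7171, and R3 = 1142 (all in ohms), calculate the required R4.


At balance: R1*R4 = R2*R3, so R4 = R2*R3/R1.
R4 = 7171 * 1142 / 5781
R4 = 8189282 / 5781
R4 = 1416.59 ohm

1416.59 ohm


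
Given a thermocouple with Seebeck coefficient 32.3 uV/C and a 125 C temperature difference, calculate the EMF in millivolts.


The thermocouple output V = sensitivity * dT.
V = 32.3 uV/C * 125 C
V = 4037.5 uV
V = 4.037 mV

4.037 mV


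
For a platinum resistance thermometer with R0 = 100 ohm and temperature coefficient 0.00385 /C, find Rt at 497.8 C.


The RTD equation: Rt = R0 * (1 + alpha * T).
Rt = 100 * (1 + 0.00385 * 497.8)
Rt = 100 * (1 + 1.91653)
Rt = 100 * 2.91653
Rt = 291.653 ohm

291.653 ohm


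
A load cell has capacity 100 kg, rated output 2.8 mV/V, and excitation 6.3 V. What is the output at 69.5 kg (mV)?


Vout = rated_output * Vex * (load / capacity).
Vout = 2.8 * 6.3 * (69.5 / 100)
Vout = 2.8 * 6.3 * 0.695
Vout = 12.26 mV

12.26 mV


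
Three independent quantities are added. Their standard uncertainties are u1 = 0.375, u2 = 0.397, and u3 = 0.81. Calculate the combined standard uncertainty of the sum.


For a sum of independent quantities, uc = sqrt(u1^2 + u2^2 + u3^2).
uc = sqrt(0.375^2 + 0.397^2 + 0.81^2)
uc = sqrt(0.140625 + 0.157609 + 0.6561)
uc = 0.9769

0.9769


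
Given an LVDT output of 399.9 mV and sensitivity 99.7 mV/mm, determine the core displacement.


Displacement = Vout / sensitivity.
d = 399.9 / 99.7
d = 4.011 mm

4.011 mm


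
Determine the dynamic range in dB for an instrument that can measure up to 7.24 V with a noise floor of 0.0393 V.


Dynamic range = 20 * log10(Vmax / Vnoise).
DR = 20 * log10(7.24 / 0.0393)
DR = 20 * log10(184.22)
DR = 45.31 dB

45.31 dB


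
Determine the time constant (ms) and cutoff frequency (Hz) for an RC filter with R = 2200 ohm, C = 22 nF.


Time constant: tau = R * C.
tau = 2200 * 2.20e-08 = 4.84e-05 s
tau = 0.0484 ms
Cutoff frequency: fc = 1 / (2*pi*R*C).
fc = 1 / (2*pi*4.84e-05) = 3288.33 Hz

tau = 0.0484 ms, fc = 3288.33 Hz


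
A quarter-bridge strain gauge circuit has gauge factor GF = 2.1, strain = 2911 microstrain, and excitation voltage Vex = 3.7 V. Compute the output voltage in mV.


Quarter bridge output: Vout = (GF * epsilon * Vex) / 4.
Vout = (2.1 * 2911e-6 * 3.7) / 4
Vout = 0.02261847 / 4 V
Vout = 0.00565462 V = 5.6546 mV

5.6546 mV


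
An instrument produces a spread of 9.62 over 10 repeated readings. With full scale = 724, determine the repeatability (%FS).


Repeatability = (spread / full scale) * 100%.
R = (9.62 / 724) * 100
R = 1.329 %FS

1.329 %FS


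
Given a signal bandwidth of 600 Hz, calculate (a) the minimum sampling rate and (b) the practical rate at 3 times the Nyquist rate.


By Nyquist theorem, fs_min = 2 * fmax.
fs_min = 2 * 600 = 1200 Hz
Practical rate = 3 * fs_min = 3 * 1200 = 3600 Hz

fs_min = 1200 Hz, fs_practical = 3600 Hz


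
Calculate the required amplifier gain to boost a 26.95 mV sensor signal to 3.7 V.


Gain = Vout / Vin (converting to same units).
G = 3.7 V / 26.95 mV
G = 3700.0 mV / 26.95 mV
G = 137.29

137.29


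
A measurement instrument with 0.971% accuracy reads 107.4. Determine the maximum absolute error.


Absolute error = (accuracy% / 100) * reading.
Error = (0.971 / 100) * 107.4
Error = 0.00971 * 107.4
Error = 1.0429

1.0429


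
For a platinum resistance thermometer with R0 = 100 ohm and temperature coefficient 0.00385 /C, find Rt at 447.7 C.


The RTD equation: Rt = R0 * (1 + alpha * T).
Rt = 100 * (1 + 0.00385 * 447.7)
Rt = 100 * (1 + 1.723645)
Rt = 100 * 2.723645
Rt = 272.365 ohm

272.365 ohm


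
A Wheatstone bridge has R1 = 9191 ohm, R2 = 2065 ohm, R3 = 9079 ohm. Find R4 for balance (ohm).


At balance: R1*R4 = R2*R3, so R4 = R2*R3/R1.
R4 = 2065 * 9079 / 9191
R4 = 18748135 / 9191
R4 = 2039.84 ohm

2039.84 ohm


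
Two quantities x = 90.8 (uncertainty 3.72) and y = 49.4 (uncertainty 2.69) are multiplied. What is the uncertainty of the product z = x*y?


For a product z = x*y, the relative uncertainty is:
uz/z = sqrt((ux/x)^2 + (uy/y)^2)
Relative uncertainties: ux/x = 3.72/90.8 = 0.040969
uy/y = 2.69/49.4 = 0.054453
z = 90.8 * 49.4 = 4485.5
uz = 4485.5 * sqrt(0.040969^2 + 0.054453^2) = 305.663

305.663


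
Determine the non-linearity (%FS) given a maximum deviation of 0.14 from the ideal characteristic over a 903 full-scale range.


Linearity error = (max deviation / full scale) * 100%.
Linearity = (0.14 / 903) * 100
Linearity = 0.016 %FS

0.016 %FS


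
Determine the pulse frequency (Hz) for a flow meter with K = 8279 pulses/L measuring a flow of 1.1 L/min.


Frequency = K * Q / 60 (converting L/min to L/s).
f = 8279 * 1.1 / 60
f = 9106.9 / 60
f = 151.78 Hz

151.78 Hz


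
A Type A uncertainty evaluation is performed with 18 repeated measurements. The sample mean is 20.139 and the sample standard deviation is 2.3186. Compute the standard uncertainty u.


The standard uncertainty for Type A evaluation is u = s / sqrt(n).
u = 2.3186 / sqrt(18)
u = 2.3186 / 4.2426
u = 0.5465

0.5465


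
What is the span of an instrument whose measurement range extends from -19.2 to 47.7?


Span = upper range - lower range.
Span = 47.7 - (-19.2)
Span = 66.9

66.9


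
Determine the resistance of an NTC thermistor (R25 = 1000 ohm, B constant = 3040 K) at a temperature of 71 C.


NTC thermistor equation: Rt = R25 * exp(B * (1/T - 1/T25)).
T in Kelvin: 344.15 K, T25 = 298.15 K
1/T - 1/T25 = 1/344.15 - 1/298.15 = -0.00044831
B * (1/T - 1/T25) = 3040 * -0.00044831 = -1.3629
Rt = 1000 * exp(-1.3629) = 255.9 ohm

255.9 ohm


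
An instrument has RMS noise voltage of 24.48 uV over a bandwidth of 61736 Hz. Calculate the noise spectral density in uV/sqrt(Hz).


Noise spectral density = Vrms / sqrt(BW).
NSD = 24.48 / sqrt(61736)
NSD = 24.48 / 248.4673
NSD = 0.0985 uV/sqrt(Hz)

0.0985 uV/sqrt(Hz)


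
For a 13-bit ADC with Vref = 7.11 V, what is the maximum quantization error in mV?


The maximum quantization error is +/- LSB/2.
LSB = Vref / 2^n = 7.11 / 8192 = 0.00086792 V
Max error = LSB / 2 = 0.00086792 / 2 = 0.00043396 V
Max error = 0.434 mV

0.434 mV


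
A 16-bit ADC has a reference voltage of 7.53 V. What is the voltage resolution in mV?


The resolution (LSB) of an ADC is Vref / 2^n.
LSB = 7.53 / 2^16
LSB = 7.53 / 65536
LSB = 0.0001149 V = 0.11489868 mV

0.11489868 mV


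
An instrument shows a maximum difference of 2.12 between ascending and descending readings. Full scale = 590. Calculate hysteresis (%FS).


Hysteresis = (max difference / full scale) * 100%.
H = (2.12 / 590) * 100
H = 0.359 %FS

0.359 %FS


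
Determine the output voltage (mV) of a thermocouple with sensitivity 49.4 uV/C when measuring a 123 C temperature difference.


The thermocouple output V = sensitivity * dT.
V = 49.4 uV/C * 123 C
V = 6076.2 uV
V = 6.076 mV

6.076 mV


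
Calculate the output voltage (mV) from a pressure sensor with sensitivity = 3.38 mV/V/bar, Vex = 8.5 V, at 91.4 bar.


Output = sensitivity * Vex * P.
Vout = 3.38 * 8.5 * 91.4
Vout = 28.73 * 91.4
Vout = 2625.92 mV

2625.92 mV


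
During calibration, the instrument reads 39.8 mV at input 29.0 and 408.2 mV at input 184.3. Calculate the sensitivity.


Sensitivity = (y2 - y1) / (x2 - x1).
S = (408.2 - 39.8) / (184.3 - 29.0)
S = 368.4 / 155.3
S = 2.3722 mV/unit

2.3722 mV/unit


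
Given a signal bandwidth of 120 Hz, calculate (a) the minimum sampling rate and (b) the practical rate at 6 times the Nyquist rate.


By Nyquist theorem, fs_min = 2 * fmax.
fs_min = 2 * 120 = 240 Hz
Practical rate = 6 * fs_min = 6 * 240 = 1440 Hz

fs_min = 240 Hz, fs_practical = 1440 Hz


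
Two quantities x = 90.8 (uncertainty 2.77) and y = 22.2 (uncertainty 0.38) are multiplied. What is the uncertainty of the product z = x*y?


For a product z = x*y, the relative uncertainty is:
uz/z = sqrt((ux/x)^2 + (uy/y)^2)
Relative uncertainties: ux/x = 2.77/90.8 = 0.030507
uy/y = 0.38/22.2 = 0.017117
z = 90.8 * 22.2 = 2015.8
uz = 2015.8 * sqrt(0.030507^2 + 0.017117^2) = 70.513

70.513


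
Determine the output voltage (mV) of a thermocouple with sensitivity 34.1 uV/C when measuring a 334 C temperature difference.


The thermocouple output V = sensitivity * dT.
V = 34.1 uV/C * 334 C
V = 11389.4 uV
V = 11.389 mV

11.389 mV


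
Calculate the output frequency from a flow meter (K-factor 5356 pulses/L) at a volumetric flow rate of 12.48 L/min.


Frequency = K * Q / 60 (converting L/min to L/s).
f = 5356 * 12.48 / 60
f = 66842.88 / 60
f = 1114.05 Hz

1114.05 Hz


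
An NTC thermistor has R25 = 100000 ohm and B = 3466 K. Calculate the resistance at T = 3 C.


NTC thermistor equation: Rt = R25 * exp(B * (1/T - 1/T25)).
T in Kelvin: 276.15 K, T25 = 298.15 K
1/T - 1/T25 = 1/276.15 - 1/298.15 = 0.0002672
B * (1/T - 1/T25) = 3466 * 0.0002672 = 0.9261
Rt = 100000 * exp(0.9261) = 252471.6 ohm

252471.6 ohm


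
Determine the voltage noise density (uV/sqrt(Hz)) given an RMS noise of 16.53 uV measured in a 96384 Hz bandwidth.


Noise spectral density = Vrms / sqrt(BW).
NSD = 16.53 / sqrt(96384)
NSD = 16.53 / 310.4577
NSD = 0.0532 uV/sqrt(Hz)

0.0532 uV/sqrt(Hz)


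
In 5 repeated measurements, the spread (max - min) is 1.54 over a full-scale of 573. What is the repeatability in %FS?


Repeatability = (spread / full scale) * 100%.
R = (1.54 / 573) * 100
R = 0.269 %FS

0.269 %FS


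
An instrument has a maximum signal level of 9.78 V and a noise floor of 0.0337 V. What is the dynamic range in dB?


Dynamic range = 20 * log10(Vmax / Vnoise).
DR = 20 * log10(9.78 / 0.0337)
DR = 20 * log10(290.21)
DR = 49.25 dB

49.25 dB


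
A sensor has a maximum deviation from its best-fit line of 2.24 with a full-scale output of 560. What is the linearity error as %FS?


Linearity error = (max deviation / full scale) * 100%.
Linearity = (2.24 / 560) * 100
Linearity = 0.4 %FS

0.4 %FS


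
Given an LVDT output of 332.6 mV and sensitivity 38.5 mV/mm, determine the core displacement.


Displacement = Vout / sensitivity.
d = 332.6 / 38.5
d = 8.639 mm

8.639 mm


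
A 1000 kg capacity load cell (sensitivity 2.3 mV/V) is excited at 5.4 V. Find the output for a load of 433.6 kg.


Vout = rated_output * Vex * (load / capacity).
Vout = 2.3 * 5.4 * (433.6 / 1000)
Vout = 2.3 * 5.4 * 0.4336
Vout = 5.385 mV

5.385 mV


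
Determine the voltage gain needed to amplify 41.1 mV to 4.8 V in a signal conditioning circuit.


Gain = Vout / Vin (converting to same units).
G = 4.8 V / 41.1 mV
G = 4800.0 mV / 41.1 mV
G = 116.79

116.79


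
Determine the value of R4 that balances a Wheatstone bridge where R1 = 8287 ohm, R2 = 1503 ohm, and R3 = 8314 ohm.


At balance: R1*R4 = R2*R3, so R4 = R2*R3/R1.
R4 = 1503 * 8314 / 8287
R4 = 12495942 / 8287
R4 = 1507.9 ohm

1507.9 ohm


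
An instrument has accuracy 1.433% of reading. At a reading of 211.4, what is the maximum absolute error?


Absolute error = (accuracy% / 100) * reading.
Error = (1.433 / 100) * 211.4
Error = 0.01433 * 211.4
Error = 3.0294

3.0294


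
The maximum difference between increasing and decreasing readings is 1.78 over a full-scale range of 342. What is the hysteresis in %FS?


Hysteresis = (max difference / full scale) * 100%.
H = (1.78 / 342) * 100
H = 0.52 %FS

0.52 %FS


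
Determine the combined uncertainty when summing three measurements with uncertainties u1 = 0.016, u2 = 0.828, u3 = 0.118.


For a sum of independent quantities, uc = sqrt(u1^2 + u2^2 + u3^2).
uc = sqrt(0.016^2 + 0.828^2 + 0.118^2)
uc = sqrt(0.000256 + 0.685584 + 0.013924)
uc = 0.8365

0.8365


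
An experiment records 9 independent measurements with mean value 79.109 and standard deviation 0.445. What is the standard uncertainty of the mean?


The standard uncertainty for Type A evaluation is u = s / sqrt(n).
u = 0.445 / sqrt(9)
u = 0.445 / 3.0
u = 0.1483

0.1483


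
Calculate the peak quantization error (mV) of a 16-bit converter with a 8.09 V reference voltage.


The maximum quantization error is +/- LSB/2.
LSB = Vref / 2^n = 8.09 / 65536 = 0.00012344 V
Max error = LSB / 2 = 0.00012344 / 2 = 6.172e-05 V
Max error = 0.0617 mV

0.0617 mV


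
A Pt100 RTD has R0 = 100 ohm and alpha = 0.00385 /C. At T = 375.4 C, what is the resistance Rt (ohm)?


The RTD equation: Rt = R0 * (1 + alpha * T).
Rt = 100 * (1 + 0.00385 * 375.4)
Rt = 100 * (1 + 1.44529)
Rt = 100 * 2.44529
Rt = 244.529 ohm

244.529 ohm


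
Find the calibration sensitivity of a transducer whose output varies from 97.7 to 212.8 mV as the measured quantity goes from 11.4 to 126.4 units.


Sensitivity = (y2 - y1) / (x2 - x1).
S = (212.8 - 97.7) / (126.4 - 11.4)
S = 115.1 / 115.0
S = 1.0009 mV/unit

1.0009 mV/unit


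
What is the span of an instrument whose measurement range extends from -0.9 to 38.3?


Span = upper range - lower range.
Span = 38.3 - (-0.9)
Span = 39.2

39.2


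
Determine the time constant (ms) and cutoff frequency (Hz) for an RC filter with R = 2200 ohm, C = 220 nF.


Time constant: tau = R * C.
tau = 2200 * 2.20e-07 = 0.000484 s
tau = 0.484 ms
Cutoff frequency: fc = 1 / (2*pi*R*C).
fc = 1 / (2*pi*0.000484) = 328.83 Hz

tau = 0.484 ms, fc = 328.83 Hz


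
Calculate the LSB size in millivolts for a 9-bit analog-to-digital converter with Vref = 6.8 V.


The resolution (LSB) of an ADC is Vref / 2^n.
LSB = 6.8 / 2^9
LSB = 6.8 / 512
LSB = 0.01328125 V = 13.28125 mV

13.28125 mV


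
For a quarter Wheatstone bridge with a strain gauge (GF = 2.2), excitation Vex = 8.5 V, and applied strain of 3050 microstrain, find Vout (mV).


Quarter bridge output: Vout = (GF * epsilon * Vex) / 4.
Vout = (2.2 * 3050e-6 * 8.5) / 4
Vout = 0.057035 / 4 V
Vout = 0.01425875 V = 14.2588 mV

14.2588 mV


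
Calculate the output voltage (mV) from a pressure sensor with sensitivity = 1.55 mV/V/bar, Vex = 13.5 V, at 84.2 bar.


Output = sensitivity * Vex * P.
Vout = 1.55 * 13.5 * 84.2
Vout = 20.925 * 84.2
Vout = 1761.89 mV

1761.89 mV


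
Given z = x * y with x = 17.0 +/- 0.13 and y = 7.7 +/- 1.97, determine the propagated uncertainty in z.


For a product z = x*y, the relative uncertainty is:
uz/z = sqrt((ux/x)^2 + (uy/y)^2)
Relative uncertainties: ux/x = 0.13/17.0 = 0.007647
uy/y = 1.97/7.7 = 0.255844
z = 17.0 * 7.7 = 130.9
uz = 130.9 * sqrt(0.007647^2 + 0.255844^2) = 33.505

33.505


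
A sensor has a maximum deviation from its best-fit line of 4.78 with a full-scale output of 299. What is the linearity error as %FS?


Linearity error = (max deviation / full scale) * 100%.
Linearity = (4.78 / 299) * 100
Linearity = 1.599 %FS

1.599 %FS


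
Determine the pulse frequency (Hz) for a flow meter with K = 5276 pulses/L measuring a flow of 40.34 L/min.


Frequency = K * Q / 60 (converting L/min to L/s).
f = 5276 * 40.34 / 60
f = 212833.84 / 60
f = 3547.23 Hz

3547.23 Hz


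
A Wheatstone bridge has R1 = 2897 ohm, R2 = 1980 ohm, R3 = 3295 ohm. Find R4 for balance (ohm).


At balance: R1*R4 = R2*R3, so R4 = R2*R3/R1.
R4 = 1980 * 3295 / 2897
R4 = 6524100 / 2897
R4 = 2252.02 ohm

2252.02 ohm


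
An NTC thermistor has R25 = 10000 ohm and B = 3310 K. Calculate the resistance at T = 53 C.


NTC thermistor equation: Rt = R25 * exp(B * (1/T - 1/T25)).
T in Kelvin: 326.15 K, T25 = 298.15 K
1/T - 1/T25 = 1/326.15 - 1/298.15 = -0.00028794
B * (1/T - 1/T25) = 3310 * -0.00028794 = -0.9531
Rt = 10000 * exp(-0.9531) = 3855.5 ohm

3855.5 ohm


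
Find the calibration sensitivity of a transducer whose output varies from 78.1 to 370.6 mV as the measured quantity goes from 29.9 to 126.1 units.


Sensitivity = (y2 - y1) / (x2 - x1).
S = (370.6 - 78.1) / (126.1 - 29.9)
S = 292.5 / 96.2
S = 3.0405 mV/unit

3.0405 mV/unit


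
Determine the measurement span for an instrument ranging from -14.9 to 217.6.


Span = upper range - lower range.
Span = 217.6 - (-14.9)
Span = 232.5

232.5


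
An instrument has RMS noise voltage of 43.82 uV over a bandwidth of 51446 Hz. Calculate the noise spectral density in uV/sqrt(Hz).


Noise spectral density = Vrms / sqrt(BW).
NSD = 43.82 / sqrt(51446)
NSD = 43.82 / 226.8171
NSD = 0.1932 uV/sqrt(Hz)

0.1932 uV/sqrt(Hz)


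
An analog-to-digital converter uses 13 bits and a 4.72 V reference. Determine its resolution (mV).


The resolution (LSB) of an ADC is Vref / 2^n.
LSB = 4.72 / 2^13
LSB = 4.72 / 8192
LSB = 0.00057617 V = 0.57617188 mV

0.57617188 mV


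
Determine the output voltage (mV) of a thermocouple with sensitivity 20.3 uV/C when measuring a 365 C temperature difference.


The thermocouple output V = sensitivity * dT.
V = 20.3 uV/C * 365 C
V = 7409.5 uV
V = 7.41 mV

7.41 mV


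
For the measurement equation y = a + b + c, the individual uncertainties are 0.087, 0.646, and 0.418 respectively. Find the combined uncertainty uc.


For a sum of independent quantities, uc = sqrt(u1^2 + u2^2 + u3^2).
uc = sqrt(0.087^2 + 0.646^2 + 0.418^2)
uc = sqrt(0.007569 + 0.417316 + 0.174724)
uc = 0.7743

0.7743


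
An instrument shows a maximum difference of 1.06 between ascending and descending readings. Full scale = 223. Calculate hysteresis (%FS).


Hysteresis = (max difference / full scale) * 100%.
H = (1.06 / 223) * 100
H = 0.475 %FS

0.475 %FS


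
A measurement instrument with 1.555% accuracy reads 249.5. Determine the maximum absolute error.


Absolute error = (accuracy% / 100) * reading.
Error = (1.555 / 100) * 249.5
Error = 0.01555 * 249.5
Error = 3.8797

3.8797


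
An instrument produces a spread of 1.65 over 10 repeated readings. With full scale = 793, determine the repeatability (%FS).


Repeatability = (spread / full scale) * 100%.
R = (1.65 / 793) * 100
R = 0.208 %FS

0.208 %FS


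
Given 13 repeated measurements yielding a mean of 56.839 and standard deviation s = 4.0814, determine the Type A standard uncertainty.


The standard uncertainty for Type A evaluation is u = s / sqrt(n).
u = 4.0814 / sqrt(13)
u = 4.0814 / 3.6056
u = 1.132

1.132


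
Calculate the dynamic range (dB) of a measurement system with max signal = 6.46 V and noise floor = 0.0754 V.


Dynamic range = 20 * log10(Vmax / Vnoise).
DR = 20 * log10(6.46 / 0.0754)
DR = 20 * log10(85.68)
DR = 38.66 dB

38.66 dB


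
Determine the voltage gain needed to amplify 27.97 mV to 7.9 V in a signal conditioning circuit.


Gain = Vout / Vin (converting to same units).
G = 7.9 V / 27.97 mV
G = 7900.0 mV / 27.97 mV
G = 282.45

282.45


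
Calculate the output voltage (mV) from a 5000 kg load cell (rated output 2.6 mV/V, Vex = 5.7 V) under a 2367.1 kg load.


Vout = rated_output * Vex * (load / capacity).
Vout = 2.6 * 5.7 * (2367.1 / 5000)
Vout = 2.6 * 5.7 * 0.47342
Vout = 7.016 mV

7.016 mV


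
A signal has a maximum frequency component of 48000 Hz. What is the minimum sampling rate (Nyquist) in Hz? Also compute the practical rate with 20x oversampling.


By Nyquist theorem, fs_min = 2 * fmax.
fs_min = 2 * 48000 = 96000 Hz
Practical rate = 20 * fs_min = 20 * 96000 = 1920000 Hz

fs_min = 96000 Hz, fs_practical = 1920000 Hz


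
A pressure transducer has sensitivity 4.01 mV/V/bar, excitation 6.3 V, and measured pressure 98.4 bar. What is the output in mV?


Output = sensitivity * Vex * P.
Vout = 4.01 * 6.3 * 98.4
Vout = 25.263 * 98.4
Vout = 2485.88 mV

2485.88 mV


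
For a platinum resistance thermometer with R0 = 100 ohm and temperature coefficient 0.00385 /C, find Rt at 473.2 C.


The RTD equation: Rt = R0 * (1 + alpha * T).
Rt = 100 * (1 + 0.00385 * 473.2)
Rt = 100 * (1 + 1.82182)
Rt = 100 * 2.82182
Rt = 282.182 ohm

282.182 ohm


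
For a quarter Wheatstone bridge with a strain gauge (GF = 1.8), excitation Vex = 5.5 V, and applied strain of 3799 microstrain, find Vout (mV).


Quarter bridge output: Vout = (GF * epsilon * Vex) / 4.
Vout = (1.8 * 3799e-6 * 5.5) / 4
Vout = 0.0376101 / 4 V
Vout = 0.00940252 V = 9.4025 mV

9.4025 mV


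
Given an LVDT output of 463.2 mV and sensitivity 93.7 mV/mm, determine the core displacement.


Displacement = Vout / sensitivity.
d = 463.2 / 93.7
d = 4.943 mm

4.943 mm


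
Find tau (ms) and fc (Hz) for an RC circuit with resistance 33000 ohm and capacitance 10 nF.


Time constant: tau = R * C.
tau = 33000 * 1.00e-08 = 0.00033 s
tau = 0.33 ms
Cutoff frequency: fc = 1 / (2*pi*R*C).
fc = 1 / (2*pi*0.00033) = 482.29 Hz

tau = 0.33 ms, fc = 482.29 Hz


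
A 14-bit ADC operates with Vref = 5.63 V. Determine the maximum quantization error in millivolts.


The maximum quantization error is +/- LSB/2.
LSB = Vref / 2^n = 5.63 / 16384 = 0.00034363 V
Max error = LSB / 2 = 0.00034363 / 2 = 0.00017181 V
Max error = 0.1718 mV

0.1718 mV


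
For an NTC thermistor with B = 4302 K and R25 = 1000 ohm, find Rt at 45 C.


NTC thermistor equation: Rt = R25 * exp(B * (1/T - 1/T25)).
T in Kelvin: 318.15 K, T25 = 298.15 K
1/T - 1/T25 = 1/318.15 - 1/298.15 = -0.00021084
B * (1/T - 1/T25) = 4302 * -0.00021084 = -0.9071
Rt = 1000 * exp(-0.9071) = 403.7 ohm

403.7 ohm


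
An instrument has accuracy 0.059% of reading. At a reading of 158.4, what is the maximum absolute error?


Absolute error = (accuracy% / 100) * reading.
Error = (0.059 / 100) * 158.4
Error = 0.00059 * 158.4
Error = 0.0935

0.0935


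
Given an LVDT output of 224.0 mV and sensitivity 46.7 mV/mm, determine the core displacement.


Displacement = Vout / sensitivity.
d = 224.0 / 46.7
d = 4.797 mm

4.797 mm


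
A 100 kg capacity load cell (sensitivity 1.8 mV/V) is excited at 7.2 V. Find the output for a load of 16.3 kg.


Vout = rated_output * Vex * (load / capacity).
Vout = 1.8 * 7.2 * (16.3 / 100)
Vout = 1.8 * 7.2 * 0.163
Vout = 2.112 mV

2.112 mV


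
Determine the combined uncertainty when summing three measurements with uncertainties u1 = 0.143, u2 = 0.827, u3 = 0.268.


For a sum of independent quantities, uc = sqrt(u1^2 + u2^2 + u3^2).
uc = sqrt(0.143^2 + 0.827^2 + 0.268^2)
uc = sqrt(0.020449 + 0.683929 + 0.071824)
uc = 0.881

0.881


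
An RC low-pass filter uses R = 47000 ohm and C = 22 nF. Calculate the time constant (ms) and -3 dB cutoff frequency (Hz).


Time constant: tau = R * C.
tau = 47000 * 2.20e-08 = 0.001034 s
tau = 1.034 ms
Cutoff frequency: fc = 1 / (2*pi*R*C).
fc = 1 / (2*pi*0.001034) = 153.92 Hz

tau = 1.034 ms, fc = 153.92 Hz
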